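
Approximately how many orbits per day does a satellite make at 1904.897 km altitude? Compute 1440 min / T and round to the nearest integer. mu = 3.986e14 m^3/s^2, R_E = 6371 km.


r = 8.275897e+06 m
T = 2*pi*sqrt(r^3/mu) = 7492.6222 s = 124.8770 min
revs/day = 1440 / 124.8770 = 11.5313
Rounded: 12 revolutions per day

12 revolutions per day


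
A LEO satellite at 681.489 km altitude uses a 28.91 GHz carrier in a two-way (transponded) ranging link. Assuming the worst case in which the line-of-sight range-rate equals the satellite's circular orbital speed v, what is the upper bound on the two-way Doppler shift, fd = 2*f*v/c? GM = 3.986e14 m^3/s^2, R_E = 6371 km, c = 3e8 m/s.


r = 7.052489e+06 m
v = sqrt(mu/r) = 7517.9155 m/s (worst-case radial velocity)
f = 28.91 GHz = 2.891e+10 Hz
fd = 2*f*v/c = 2*2.891e+10*7517.9155/3.0e+08
fd = 1.4489529e+06 Hz

1.4490e+06 Hz


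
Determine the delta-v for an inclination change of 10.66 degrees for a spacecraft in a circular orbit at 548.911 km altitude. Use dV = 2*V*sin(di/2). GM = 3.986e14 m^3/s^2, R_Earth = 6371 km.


r = 6919.9110 km = 6.919911e+06 m
V = sqrt(mu/r) = 7589.5914 m/s
di = 10.66 deg = 0.1860521 rad
dV = 2*V*sin(di/2) = 2*7589.5914*sin(0.09302605)
dV = 1410.0237 m/s = 1.4100 km/s

1.4100 km/s


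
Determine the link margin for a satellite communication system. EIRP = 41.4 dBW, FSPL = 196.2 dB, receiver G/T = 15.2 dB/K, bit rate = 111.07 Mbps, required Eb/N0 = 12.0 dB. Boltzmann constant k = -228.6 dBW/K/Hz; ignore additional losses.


C/N0 = EIRP - FSPL + G/T - k = 41.4 - 196.2 + 15.2 - (-228.6)
C/N0 = 89.0000 dB-Hz
R_b = 111.07 Mbps = 1.1107e+08 bps -> 10*log10(R_b) = 80.4560 dB-Hz
Eb/N0 = C/N0 - 10*log10(R_b) = 89.0000 - 80.4560 = 8.5440 dB
Margin = Eb/N0 - Eb/N0_req = 8.5440 - 12.0 = -3.4560 dB (negative margin: link does not close)

-3.4560 dB


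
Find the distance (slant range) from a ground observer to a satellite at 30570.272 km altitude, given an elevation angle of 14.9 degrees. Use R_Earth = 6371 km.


h = 30570.272 km, el = 14.9 deg
d = -R_E*sin(el) + sqrt((R_E*sin(el))^2 + 2*R_E*h + h^2)
d = -6371.0000*sin(0.2600541) + sqrt((6371.0000*0.2571328)^2 + 2*6371.0000*30570.272 + 30570.272^2)
d = 34786.4087 km

34786.4087 km


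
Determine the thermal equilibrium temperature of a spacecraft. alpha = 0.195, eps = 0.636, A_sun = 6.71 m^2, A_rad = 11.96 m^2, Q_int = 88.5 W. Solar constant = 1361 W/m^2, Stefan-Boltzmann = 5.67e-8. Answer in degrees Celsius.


Numerator = alpha*S*A_sun + Q_int = 0.195*1361*6.71 + 88.5 = 1869.3004 W
Denominator = eps*sigma*A_rad = 0.636*5.67e-8*11.96 = 4.3129195e-07 W/K^4
T^4 = 4.3341881e+09 K^4
T = 256.5824 K = -16.5676 C

-16.5676 degrees Celsius


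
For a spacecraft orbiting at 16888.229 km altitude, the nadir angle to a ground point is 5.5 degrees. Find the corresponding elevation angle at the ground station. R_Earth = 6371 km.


r = R_E + alt = 23259.2290 km
Law of sines in the satellite / Earth-center / ground-point triangle:
  sin(nadir)/R_E = sin(90 + el)/r  =>  cos(el) = (r/R_E)*sin(nadir)
cos(el) = (23259.2290 / 6371.0000) * sin(5.5 deg) = 0.3499134
el = arccos(0.3499134) = 69.5180 deg
(Earth-central angle = 90 - nadir - el = 14.9820 deg)

69.5180 degrees


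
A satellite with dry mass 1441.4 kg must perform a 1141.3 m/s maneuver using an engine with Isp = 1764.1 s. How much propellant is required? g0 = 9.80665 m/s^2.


ve = Isp * g0 = 1764.1 * 9.80665 = 17299.911265 m/s
mass ratio = exp(dv/ve) = exp(1141.3/17299.911265) = 1.06819621
m_prop = m_dry * (mr - 1) = 1441.4 * (1.06819621 - 1)
m_prop = 98.2980 kg

98.2980 kg


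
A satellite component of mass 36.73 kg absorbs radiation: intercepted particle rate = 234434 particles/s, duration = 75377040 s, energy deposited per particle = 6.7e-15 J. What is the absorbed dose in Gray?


Total energy deposited = rate * time * E_per
  = 234434 * 75377040 * 6.7e-15 = 0.1183953 J
Dose = E_total / mass = 0.1183953 / 36.73
Dose = 0.003223395 Gy

0.0032 Gy


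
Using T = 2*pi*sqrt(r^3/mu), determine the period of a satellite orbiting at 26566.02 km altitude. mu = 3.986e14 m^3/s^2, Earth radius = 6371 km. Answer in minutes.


r = 32937.0200 km = 3.293702e+07 m
T = 2*pi*sqrt(r^3/mu) = 2*pi*sqrt(3.5731637e+22 / 3.986e14)
T = 59489.1381 s = 991.4856 min

991.4856 minutes


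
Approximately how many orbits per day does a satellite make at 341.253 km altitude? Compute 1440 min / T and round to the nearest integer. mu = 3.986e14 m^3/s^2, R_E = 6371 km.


r = 6.712253e+06 m
T = 2*pi*sqrt(r^3/mu) = 5472.8519 s = 91.2142 min
revs/day = 1440 / 91.2142 = 15.7870
Rounded: 16 revolutions per day

16 revolutions per day


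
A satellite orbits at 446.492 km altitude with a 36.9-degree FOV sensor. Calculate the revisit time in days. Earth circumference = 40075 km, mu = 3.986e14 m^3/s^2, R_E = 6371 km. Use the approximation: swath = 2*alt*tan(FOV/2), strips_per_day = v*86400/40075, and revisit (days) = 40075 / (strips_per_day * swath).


swath = 2*446.492*tan(0.3220132) = 297.9220 km
v = sqrt(mu/r) = 7646.3879 m/s = 7.6464 km/s
strips/day = v*86400/40075 = 7.6464*86400/40075 = 16.4853
coverage/day = strips * swath = 16.4853 * 297.9220 = 4911.3300 km
revisit = 40075 / 4911.3300 = 8.1597 days

8.1597 days


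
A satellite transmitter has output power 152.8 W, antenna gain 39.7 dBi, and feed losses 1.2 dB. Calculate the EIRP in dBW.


Pt = 152.8 W = 21.8412 dBW
EIRP = Pt_dBW + Gt - losses = 21.8412 + 39.7 - 1.2 = 60.3412 dBW

60.3412 dBW


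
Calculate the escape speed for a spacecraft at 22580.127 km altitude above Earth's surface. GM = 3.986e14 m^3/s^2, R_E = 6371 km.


r = 6371.0 + 22580.127 = 28951.1270 km = 2.8951127e+07 m
v_esc = sqrt(2*mu/r) = sqrt(2*3.986e14 / 2.8951127e+07)
v_esc = 5247.4814 m/s = 5.2475 km/s

5.2475 km/s


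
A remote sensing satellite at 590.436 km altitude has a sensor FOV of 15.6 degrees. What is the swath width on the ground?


FOV = 15.6 deg = 0.2722714 rad
swath = 2 * alt * tan(FOV/2) = 2 * 590.436 * tan(0.1361357)
swath = 2 * 590.436 * 0.136983
swath = 161.7593 km

161.7593 km


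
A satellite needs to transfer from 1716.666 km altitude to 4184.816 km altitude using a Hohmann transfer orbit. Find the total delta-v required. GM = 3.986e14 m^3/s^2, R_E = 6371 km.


r1 = 8087.6660 km = 8.087666e+06 m
r2 = 10555.8160 km = 1.0555816e+07 m
dv1 = sqrt(mu/r1)*(sqrt(2*r2/(r1+r2)) - 1) = 450.2598 m/s
dv2 = sqrt(mu/r2)*(1 - sqrt(2*r1/(r1+r2))) = 421.1939 m/s
total dv = |dv1| + |dv2| = 450.2598 + 421.1939 = 871.4537 m/s = 0.8714537 km/s

0.8715 km/s


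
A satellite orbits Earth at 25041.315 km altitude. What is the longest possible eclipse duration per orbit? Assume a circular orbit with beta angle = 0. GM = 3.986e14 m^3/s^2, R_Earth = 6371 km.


r = 31412.3150 km
T = 923.4426 min
Eclipse fraction = arcsin(R_E/r)/pi = arcsin(6371.0000/31412.3150)/pi
= arcsin(0.2028185)/pi = 0.06501016
Eclipse duration = 0.06501016 * 923.4426 = 60.0331 min

60.0331 minutes


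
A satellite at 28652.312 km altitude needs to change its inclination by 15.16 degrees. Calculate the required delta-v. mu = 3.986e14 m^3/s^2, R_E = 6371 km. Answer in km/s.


r = 35023.3120 km = 3.5023312e+07 m
V = sqrt(mu/r) = 3373.5724 m/s
di = 15.16 deg = 0.2645919 rad
dV = 2*V*sin(di/2) = 2*3373.5724*sin(0.132296)
dV = 890.0185 m/s = 0.8900185 km/s

0.8900 km/s


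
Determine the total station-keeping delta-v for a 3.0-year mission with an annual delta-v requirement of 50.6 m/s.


dV = rate * years = 50.6 * 3.0
dV = 151.8000 m/s

151.8000 m/s


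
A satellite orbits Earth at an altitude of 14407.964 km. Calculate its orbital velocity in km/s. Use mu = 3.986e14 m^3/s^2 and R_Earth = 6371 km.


r = R_E + alt = 6371.0 + 14407.964 = 20778.9640 km = 2.0778964e+07 m
v = sqrt(mu/r) = sqrt(3.986e14 / 2.0778964e+07) = 4379.8244 m/s = 4.3798 km/s

4.3798 km/s


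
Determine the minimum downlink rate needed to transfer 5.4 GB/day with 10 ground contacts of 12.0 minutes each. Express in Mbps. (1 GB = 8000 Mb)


total contact time = 10 * 12.0 * 60 = 7200.0000 s
data = 5.4 GB = 43200.0000 Mb
rate = 43200.0000 / 7200.0000 = 6.0000 Mbps

6.0000 Mbps


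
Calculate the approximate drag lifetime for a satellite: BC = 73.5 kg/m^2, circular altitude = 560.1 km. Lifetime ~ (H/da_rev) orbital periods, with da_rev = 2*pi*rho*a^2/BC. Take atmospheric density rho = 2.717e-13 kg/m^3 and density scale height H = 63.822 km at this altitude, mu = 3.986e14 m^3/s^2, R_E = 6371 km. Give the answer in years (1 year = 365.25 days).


a = R_E + alt = 6931.1000 km = 6.9311e+06 m
da_rev = 2*pi*rho*a^2/BC = 2*pi*2.717e-13*(6.9311e+06)^2/73.5 = 1.115800 m per revolution
N = H/da_rev = 63822.0000 m / 1.115800 m = 57198.4042 revolutions
P = 2*pi*sqrt(a^3/mu) = 5742.6780 s
lifetime = N*P = 57198.4042 * 5742.6780 = 3.2847202e+08 s = 3801.7595 days
years = 3801.7595 / 365.25 = 10.4087 years

10.4087 years


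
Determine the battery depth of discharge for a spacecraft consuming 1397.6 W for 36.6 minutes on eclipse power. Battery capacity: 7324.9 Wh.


E_used = P * t / 60 = 1397.6 * 36.6 / 60 = 852.5360 Wh
DOD = E_used / E_total * 100 = 852.5360 / 7324.9 * 100
DOD = 11.6389 %

11.6389 %


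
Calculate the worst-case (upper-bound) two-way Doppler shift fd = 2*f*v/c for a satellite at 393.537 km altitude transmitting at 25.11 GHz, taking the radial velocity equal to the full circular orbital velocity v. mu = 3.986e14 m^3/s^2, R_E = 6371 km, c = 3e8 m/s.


r = 6.764537e+06 m
v = sqrt(mu/r) = 7676.2588 m/s (worst-case radial velocity)
f = 25.11 GHz = 2.511e+10 Hz
fd = 2*f*v/c = 2*2.511e+10*7676.2588/3.0e+08
fd = 1.2850057e+06 Hz

1.2850e+06 Hz


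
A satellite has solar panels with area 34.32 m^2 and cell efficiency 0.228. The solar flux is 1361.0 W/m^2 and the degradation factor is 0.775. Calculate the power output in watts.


P = area * eta * S * degradation
P = 34.32 * 0.228 * 1361.0 * 0.775
P = 8253.5722 W

8253.5722 W


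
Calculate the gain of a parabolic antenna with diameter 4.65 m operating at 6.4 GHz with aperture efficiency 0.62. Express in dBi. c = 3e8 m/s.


lambda = c/f = 3e8 / 6.4e+09 = 0.046875 m
G = eta*(pi*D/lambda)^2 = 0.62*(pi*4.65/0.046875)^2
G = 60216.3988 (linear)
G = 10*log10(60216.3988) = 47.7971 dBi

47.7971 dBi


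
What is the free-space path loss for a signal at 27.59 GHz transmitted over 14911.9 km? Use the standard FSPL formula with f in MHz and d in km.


f = 27.59 GHz = 27590.0000 MHz
d = 14911.9 km
FSPL = 32.44 + 20*log10(27590.0000) + 20*log10(14911.9)
FSPL = 32.44 + 88.8150 + 83.4707
FSPL = 204.7257 dB

204.7257 dB


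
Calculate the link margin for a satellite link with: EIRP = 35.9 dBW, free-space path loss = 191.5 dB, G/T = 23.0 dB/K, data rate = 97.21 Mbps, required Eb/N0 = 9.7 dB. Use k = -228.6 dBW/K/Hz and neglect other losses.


C/N0 = EIRP - FSPL + G/T - k = 35.9 - 191.5 + 23.0 - (-228.6)
C/N0 = 96.0000 dB-Hz
R_b = 97.21 Mbps = 9.721e+07 bps -> 10*log10(R_b) = 79.8771 dB-Hz
Eb/N0 = C/N0 - 10*log10(R_b) = 96.0000 - 79.8771 = 16.1229 dB
Margin = Eb/N0 - Eb/N0_req = 16.1229 - 9.7 = 6.4229 dB (link closes)

6.4229 dB


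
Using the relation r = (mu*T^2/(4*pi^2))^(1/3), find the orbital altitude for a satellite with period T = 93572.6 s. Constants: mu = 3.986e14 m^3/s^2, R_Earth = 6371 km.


T = 93572.6 s
r = (mu*T^2/(4*pi^2))^(1/3) = (3.986e14 * 93572.6^2 / (4*pi^2))^(1/3)
r = 4.4547669e+07 m = 44547.6690 km
alt = r - R_E = 44547.6690 - 6371 = 38176.6690 km

38176.6690 km


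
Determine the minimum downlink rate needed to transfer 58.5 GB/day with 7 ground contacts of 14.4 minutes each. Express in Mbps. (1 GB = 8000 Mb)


total contact time = 7 * 14.4 * 60 = 6048.0000 s
data = 58.5 GB = 468000.0000 Mb
rate = 468000.0000 / 6048.0000 = 77.3810 Mbps

77.3810 Mbps


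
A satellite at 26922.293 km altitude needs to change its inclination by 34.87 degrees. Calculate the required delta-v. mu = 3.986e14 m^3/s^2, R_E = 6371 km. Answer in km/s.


r = 33293.2930 km = 3.3293293e+07 m
V = sqrt(mu/r) = 3460.1129 m/s
di = 34.87 deg = 0.6085963 rad
dV = 2*V*sin(di/2) = 2*3460.1129*sin(0.3042982)
dV = 2073.4633 m/s = 2.0735 km/s

2.0735 km/s


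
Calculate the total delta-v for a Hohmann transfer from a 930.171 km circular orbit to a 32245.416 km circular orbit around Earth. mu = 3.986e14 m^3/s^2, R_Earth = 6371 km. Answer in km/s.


r1 = 7301.1710 km = 7.301171e+06 m
r2 = 38616.4160 km = 3.8616416e+07 m
dv1 = sqrt(mu/r1)*(sqrt(2*r2/(r1+r2)) - 1) = 2193.8365 m/s
dv2 = sqrt(mu/r2)*(1 - sqrt(2*r1/(r1+r2))) = 1401.0169 m/s
total dv = |dv1| + |dv2| = 2193.8365 + 1401.0169 = 3594.8533 m/s = 3.5949 km/s

3.5949 km/s


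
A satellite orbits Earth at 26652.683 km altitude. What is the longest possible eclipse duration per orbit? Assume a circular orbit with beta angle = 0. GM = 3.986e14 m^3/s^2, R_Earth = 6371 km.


r = 33023.6830 km
T = 995.4014 min
Eclipse fraction = arcsin(R_E/r)/pi = arcsin(6371.0000/33023.6830)/pi
= arcsin(0.1929222)/pi = 0.06179648
Eclipse duration = 0.06179648 * 995.4014 = 61.5123 min

61.5123 minutes


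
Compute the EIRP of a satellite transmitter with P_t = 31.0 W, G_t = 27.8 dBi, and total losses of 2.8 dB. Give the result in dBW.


Pt = 31.0 W = 14.9136 dBW
EIRP = Pt_dBW + Gt - losses = 14.9136 + 27.8 - 2.8 = 39.9136 dBW

39.9136 dBW


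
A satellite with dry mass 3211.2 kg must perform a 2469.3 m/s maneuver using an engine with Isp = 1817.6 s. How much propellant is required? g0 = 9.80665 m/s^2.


ve = Isp * g0 = 1817.6 * 9.80665 = 17824.567040 m/s
mass ratio = exp(dv/ve) = exp(2469.3/17824.567040) = 1.14858818
m_prop = m_dry * (mr - 1) = 3211.2 * (1.14858818 - 1)
m_prop = 477.1464 kg

477.1464 kg


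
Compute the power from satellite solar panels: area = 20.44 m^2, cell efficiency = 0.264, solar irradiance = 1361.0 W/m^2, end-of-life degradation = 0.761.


P = area * eta * S * degradation
P = 20.44 * 0.264 * 1361.0 * 0.761
P = 5588.9162 W

5588.9162 W


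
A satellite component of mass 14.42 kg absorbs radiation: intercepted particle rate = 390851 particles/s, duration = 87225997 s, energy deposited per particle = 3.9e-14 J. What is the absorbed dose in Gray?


Total energy deposited = rate * time * E_per
  = 390851 * 87225997 * 3.9e-14 = 1.3296 J
Dose = E_total / mass = 1.3296 / 14.42
Dose = 0.09220543 Gy

0.0922 Gy


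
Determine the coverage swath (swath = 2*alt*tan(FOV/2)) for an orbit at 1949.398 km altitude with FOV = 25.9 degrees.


FOV = 25.9 deg = 0.4520403 rad
swath = 2 * alt * tan(FOV/2) = 2 * 1949.398 * tan(0.2260201)
swath = 2 * 1949.398 * 0.2299492
swath = 896.5250 km

896.5250 km


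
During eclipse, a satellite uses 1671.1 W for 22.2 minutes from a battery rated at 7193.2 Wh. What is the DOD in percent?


E_used = P * t / 60 = 1671.1 * 22.2 / 60 = 618.3070 Wh
DOD = E_used / E_total * 100 = 618.3070 / 7193.2 * 100
DOD = 8.5957 %

8.5957 %


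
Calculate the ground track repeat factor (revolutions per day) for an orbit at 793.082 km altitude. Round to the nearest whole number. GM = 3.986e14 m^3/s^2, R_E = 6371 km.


r = 7.164082e+06 m
T = 2*pi*sqrt(r^3/mu) = 6034.6494 s = 100.5775 min
revs/day = 1440 / 100.5775 = 14.3173
Rounded: 14 revolutions per day

14 revolutions per day


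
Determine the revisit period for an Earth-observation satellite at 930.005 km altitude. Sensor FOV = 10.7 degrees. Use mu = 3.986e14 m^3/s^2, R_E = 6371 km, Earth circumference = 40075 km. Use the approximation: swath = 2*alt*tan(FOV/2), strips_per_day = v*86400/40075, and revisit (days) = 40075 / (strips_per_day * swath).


swath = 2*930.005*tan(0.09337511) = 174.1852 km
v = sqrt(mu/r) = 7388.8581 m/s = 7.3889 km/s
strips/day = v*86400/40075 = 7.3889*86400/40075 = 15.9301
coverage/day = strips * swath = 15.9301 * 174.1852 = 2774.7811 km
revisit = 40075 / 2774.7811 = 14.4426 days

14.4426 days


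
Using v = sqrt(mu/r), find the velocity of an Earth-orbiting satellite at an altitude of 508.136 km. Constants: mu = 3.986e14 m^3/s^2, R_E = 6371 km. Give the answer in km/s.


r = R_E + alt = 6371.0 + 508.136 = 6879.1360 km = 6.879136e+06 m
v = sqrt(mu/r) = sqrt(3.986e14 / 6.879136e+06) = 7612.0512 m/s = 7.6121 km/s

7.6121 km/s


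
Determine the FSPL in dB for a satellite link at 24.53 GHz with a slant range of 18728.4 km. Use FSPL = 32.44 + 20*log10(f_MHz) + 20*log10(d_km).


f = 24.53 GHz = 24530.0000 MHz
d = 18728.4 km
FSPL = 32.44 + 20*log10(24530.0000) + 20*log10(18728.4)
FSPL = 32.44 + 87.7940 + 85.4500
FSPL = 205.6840 dB

205.6840 dB


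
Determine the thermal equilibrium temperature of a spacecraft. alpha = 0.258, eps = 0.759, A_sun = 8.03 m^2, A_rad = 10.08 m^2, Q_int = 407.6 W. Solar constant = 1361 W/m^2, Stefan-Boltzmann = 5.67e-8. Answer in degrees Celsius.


Numerator = alpha*S*A_sun + Q_int = 0.258*1361*8.03 + 407.6 = 3227.2381 W
Denominator = eps*sigma*A_rad = 0.759*5.67e-8*10.08 = 4.3379582e-07 W/K^4
T^4 = 7.4395325e+09 K^4
T = 293.6881 K = 20.5381 C

20.5381 degrees Celsius


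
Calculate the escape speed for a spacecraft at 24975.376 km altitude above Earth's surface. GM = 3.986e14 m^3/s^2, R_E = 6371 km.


r = 6371.0 + 24975.376 = 31346.3760 km = 3.1346376e+07 m
v_esc = sqrt(2*mu/r) = sqrt(2*3.986e14 / 3.1346376e+07)
v_esc = 5043.0117 m/s = 5.0430 km/s

5.0430 km/s


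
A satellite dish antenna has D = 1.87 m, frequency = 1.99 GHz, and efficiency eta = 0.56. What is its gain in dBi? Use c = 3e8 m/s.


lambda = c/f = 3e8 / 1.99e+09 = 0.1507538 m
G = eta*(pi*D/lambda)^2 = 0.56*(pi*1.87/0.1507538)^2
G = 850.4223 (linear)
G = 10*log10(850.4223) = 29.2963 dBi

29.2963 dBi


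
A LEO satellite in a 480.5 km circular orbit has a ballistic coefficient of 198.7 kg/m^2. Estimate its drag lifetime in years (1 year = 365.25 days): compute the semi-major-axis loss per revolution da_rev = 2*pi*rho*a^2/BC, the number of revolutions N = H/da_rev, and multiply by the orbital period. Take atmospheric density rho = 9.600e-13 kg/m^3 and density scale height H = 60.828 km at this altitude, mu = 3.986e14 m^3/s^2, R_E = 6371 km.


a = R_E + alt = 6851.5000 km = 6.8515e+06 m
da_rev = 2*pi*rho*a^2/BC = 2*pi*9.600e-13*(6.8515e+06)^2/198.7 = 1.425032 m per revolution
N = H/da_rev = 60828.0000 m / 1.425032 m = 42685.3630 revolutions
P = 2*pi*sqrt(a^3/mu) = 5644.0352 s
lifetime = N*P = 42685.3630 * 5644.0352 = 2.4091769e+08 s = 2788.3992 days
years = 2788.3992 / 365.25 = 7.6342 years

7.6342 years


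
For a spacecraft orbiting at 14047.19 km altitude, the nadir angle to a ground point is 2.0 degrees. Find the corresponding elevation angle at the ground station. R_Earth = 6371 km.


r = R_E + alt = 20418.1900 km
Law of sines in the satellite / Earth-center / ground-point triangle:
  sin(nadir)/R_E = sin(90 + el)/r  =>  cos(el) = (r/R_E)*sin(nadir)
cos(el) = (20418.1900 / 6371.0000) * sin(2.0 deg) = 0.1118481
el = arccos(0.1118481) = 83.5781 deg
(Earth-central angle = 90 - nadir - el = 4.4219 deg)

83.5781 degrees


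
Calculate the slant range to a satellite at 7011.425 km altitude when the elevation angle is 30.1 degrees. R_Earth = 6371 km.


h = 7011.425 km, el = 30.1 deg
d = -R_E*sin(el) + sqrt((R_E*sin(el))^2 + 2*R_E*h + h^2)
d = -6371.0000*sin(0.5253441) + sqrt((6371.0000*0.5015107)^2 + 2*6371.0000*7011.425 + 7011.425^2)
d = 8999.4838 km

8999.4838 km


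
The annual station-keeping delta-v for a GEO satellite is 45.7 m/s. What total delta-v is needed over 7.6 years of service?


dV = rate * years = 45.7 * 7.6
dV = 347.3200 m/s

347.3200 m/s


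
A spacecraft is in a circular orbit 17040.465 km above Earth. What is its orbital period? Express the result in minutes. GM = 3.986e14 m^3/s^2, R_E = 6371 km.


r = 23411.4650 km = 2.3411465e+07 m
T = 2*pi*sqrt(r^3/mu) = 2*pi*sqrt(1.2831747e+22 / 3.986e14)
T = 35649.5546 s = 594.1592 min

594.1592 minutes


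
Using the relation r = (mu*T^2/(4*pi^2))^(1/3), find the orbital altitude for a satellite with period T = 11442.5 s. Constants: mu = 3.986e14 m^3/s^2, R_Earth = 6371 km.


T = 11442.5 s
r = (mu*T^2/(4*pi^2))^(1/3) = (3.986e14 * 11442.5^2 / (4*pi^2))^(1/3)
r = 1.0975049e+07 m = 10975.0490 km
alt = r - R_E = 10975.0490 - 6371 = 4604.0490 km

4604.0490 km


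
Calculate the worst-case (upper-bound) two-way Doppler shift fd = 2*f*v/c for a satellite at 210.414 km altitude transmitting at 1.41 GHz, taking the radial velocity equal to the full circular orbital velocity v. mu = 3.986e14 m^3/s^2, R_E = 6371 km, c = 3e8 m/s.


r = 6.581414e+06 m
v = sqrt(mu/r) = 7782.3192 m/s (worst-case radial velocity)
f = 1.41 GHz = 1.41e+09 Hz
fd = 2*f*v/c = 2*1.41e+09*7782.3192/3.0e+08
fd = 73153.8008 Hz

73153.8008 Hz


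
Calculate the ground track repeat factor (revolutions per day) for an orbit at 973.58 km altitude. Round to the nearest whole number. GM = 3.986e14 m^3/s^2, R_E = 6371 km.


r = 7.34458e+06 m
T = 2*pi*sqrt(r^3/mu) = 6264.1431 s = 104.4024 min
revs/day = 1440 / 104.4024 = 13.7928
Rounded: 14 revolutions per day

14 revolutions per day


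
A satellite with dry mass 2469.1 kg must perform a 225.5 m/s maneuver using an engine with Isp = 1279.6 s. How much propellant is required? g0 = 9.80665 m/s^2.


ve = Isp * g0 = 1279.6 * 9.80665 = 12548.589340 m/s
mass ratio = exp(dv/ve) = exp(225.5/12548.589340) = 1.01813258
m_prop = m_dry * (mr - 1) = 2469.1 * (1.01813258 - 1)
m_prop = 44.7712 kg

44.7712 kg


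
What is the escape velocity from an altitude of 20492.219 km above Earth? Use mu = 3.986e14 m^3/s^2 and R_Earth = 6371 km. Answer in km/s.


r = 6371.0 + 20492.219 = 26863.2190 km = 2.6863219e+07 m
v_esc = sqrt(2*mu/r) = sqrt(2*3.986e14 / 2.6863219e+07)
v_esc = 5447.5926 m/s = 5.4476 km/s

5.4476 km/s


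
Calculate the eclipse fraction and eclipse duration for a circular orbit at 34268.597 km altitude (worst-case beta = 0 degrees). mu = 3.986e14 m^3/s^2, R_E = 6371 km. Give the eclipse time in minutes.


r = 40639.5970 km
T = 1358.8892 min
Eclipse fraction = arcsin(R_E/r)/pi = arcsin(6371.0000/40639.5970)/pi
= arcsin(0.1567683)/pi = 0.05010759
Eclipse duration = 0.05010759 * 1358.8892 = 68.0907 min

68.0907 minutes


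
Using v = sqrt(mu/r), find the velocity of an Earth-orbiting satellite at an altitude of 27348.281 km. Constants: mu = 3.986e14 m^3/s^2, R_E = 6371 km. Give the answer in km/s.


r = R_E + alt = 6371.0 + 27348.281 = 33719.2810 km = 3.3719281e+07 m
v = sqrt(mu/r) = sqrt(3.986e14 / 3.3719281e+07) = 3438.1870 m/s = 3.4382 km/s

3.4382 km/s


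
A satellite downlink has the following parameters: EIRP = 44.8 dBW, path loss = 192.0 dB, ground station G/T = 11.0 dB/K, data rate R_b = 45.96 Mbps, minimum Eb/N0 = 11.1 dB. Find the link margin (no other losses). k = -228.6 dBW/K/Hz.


C/N0 = EIRP - FSPL + G/T - k = 44.8 - 192.0 + 11.0 - (-228.6)
C/N0 = 92.4000 dB-Hz
R_b = 45.96 Mbps = 4.596e+07 bps -> 10*log10(R_b) = 76.6238 dB-Hz
Eb/N0 = C/N0 - 10*log10(R_b) = 92.4000 - 76.6238 = 15.7762 dB
Margin = Eb/N0 - Eb/N0_req = 15.7762 - 11.1 = 4.6762 dB (link closes)

4.6762 dB


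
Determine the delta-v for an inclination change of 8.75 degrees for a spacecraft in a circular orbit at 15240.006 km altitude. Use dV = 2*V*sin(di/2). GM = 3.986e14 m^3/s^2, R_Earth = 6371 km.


r = 21611.0060 km = 2.1611006e+07 m
V = sqrt(mu/r) = 4294.6834 m/s
di = 8.75 deg = 0.1527163 rad
dV = 2*V*sin(di/2) = 2*4294.6834*sin(0.07635815)
dV = 655.2310 m/s = 0.655231 km/s

0.6552 km/s


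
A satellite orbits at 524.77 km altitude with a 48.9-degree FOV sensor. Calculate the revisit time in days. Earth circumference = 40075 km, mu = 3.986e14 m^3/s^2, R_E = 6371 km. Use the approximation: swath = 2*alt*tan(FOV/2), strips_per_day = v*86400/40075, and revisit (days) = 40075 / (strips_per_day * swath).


swath = 2*524.77*tan(0.426733) = 477.1973 km
v = sqrt(mu/r) = 7602.8647 m/s = 7.6029 km/s
strips/day = v*86400/40075 = 7.6029*86400/40075 = 16.3915
coverage/day = strips * swath = 16.3915 * 477.1973 = 7821.9568 km
revisit = 40075 / 7821.9568 = 5.1234 days

5.1234 days


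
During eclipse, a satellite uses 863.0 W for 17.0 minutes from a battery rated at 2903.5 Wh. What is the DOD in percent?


E_used = P * t / 60 = 863.0 * 17.0 / 60 = 244.5167 Wh
DOD = E_used / E_total * 100 = 244.5167 / 2903.5 * 100
DOD = 8.4214 %

8.4214 %


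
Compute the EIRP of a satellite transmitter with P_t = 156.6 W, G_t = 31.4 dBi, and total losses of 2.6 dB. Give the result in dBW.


Pt = 156.6 W = 21.9479 dBW
EIRP = Pt_dBW + Gt - losses = 21.9479 + 31.4 - 2.6 = 50.7479 dBW

50.7479 dBW


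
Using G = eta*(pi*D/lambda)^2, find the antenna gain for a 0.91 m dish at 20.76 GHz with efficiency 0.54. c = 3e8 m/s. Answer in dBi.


lambda = c/f = 3e8 / 2.076e+10 = 0.01445087 m
G = eta*(pi*D/lambda)^2 = 0.54*(pi*0.91/0.01445087)^2
G = 21134.3297 (linear)
G = 10*log10(21134.3297) = 43.2499 dBi

43.2499 dBi


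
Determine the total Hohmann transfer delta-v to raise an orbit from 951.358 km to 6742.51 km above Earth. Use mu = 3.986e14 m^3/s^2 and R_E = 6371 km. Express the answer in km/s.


r1 = 7322.3580 km = 7.322358e+06 m
r2 = 13113.5100 km = 1.311351e+07 m
dv1 = sqrt(mu/r1)*(sqrt(2*r2/(r1+r2)) - 1) = 980.2837 m/s
dv2 = sqrt(mu/r2)*(1 - sqrt(2*r1/(r1+r2))) = 846.1044 m/s
total dv = |dv1| + |dv2| = 980.2837 + 846.1044 = 1826.3881 m/s = 1.8264 km/s

1.8264 km/s


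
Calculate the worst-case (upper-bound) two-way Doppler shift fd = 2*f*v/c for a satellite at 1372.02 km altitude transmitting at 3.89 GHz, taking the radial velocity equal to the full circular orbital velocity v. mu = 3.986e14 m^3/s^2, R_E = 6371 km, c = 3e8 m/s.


r = 7.74302e+06 m
v = sqrt(mu/r) = 7174.8604 m/s (worst-case radial velocity)
f = 3.89 GHz = 3.89e+09 Hz
fd = 2*f*v/c = 2*3.89e+09*7174.8604/3.0e+08
fd = 186068.0469 Hz

186068.0469 Hz


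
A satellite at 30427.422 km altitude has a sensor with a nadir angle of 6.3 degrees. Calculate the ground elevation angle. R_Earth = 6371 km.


r = R_E + alt = 36798.4220 km
Law of sines in the satellite / Earth-center / ground-point triangle:
  sin(nadir)/R_E = sin(90 + el)/r  =>  cos(el) = (r/R_E)*sin(nadir)
cos(el) = (36798.4220 / 6371.0000) * sin(6.3 deg) = 0.6338172
el = arccos(0.6338172) = 50.6677 deg
(Earth-central angle = 90 - nadir - el = 33.0323 deg)

50.6677 degrees


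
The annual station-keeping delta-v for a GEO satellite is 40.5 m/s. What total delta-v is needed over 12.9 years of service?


dV = rate * years = 40.5 * 12.9
dV = 522.4500 m/s

522.4500 m/s


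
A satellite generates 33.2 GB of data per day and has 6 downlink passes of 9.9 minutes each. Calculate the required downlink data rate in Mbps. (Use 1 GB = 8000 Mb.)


total contact time = 6 * 9.9 * 60 = 3564.0000 s
data = 33.2 GB = 265600.0000 Mb
rate = 265600.0000 / 3564.0000 = 74.5230 Mbps

74.5230 Mbps


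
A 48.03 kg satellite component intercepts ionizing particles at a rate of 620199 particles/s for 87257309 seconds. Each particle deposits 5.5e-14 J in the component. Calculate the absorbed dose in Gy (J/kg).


Total energy deposited = rate * time * E_per
  = 620199 * 87257309 * 5.5e-14 = 2.9764 J
Dose = E_total / mass = 2.9764 / 48.03
Dose = 0.06197021 Gy

0.0620 Gy


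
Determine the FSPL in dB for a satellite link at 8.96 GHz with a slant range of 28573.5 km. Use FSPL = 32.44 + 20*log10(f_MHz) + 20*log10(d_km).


f = 8.96 GHz = 8960.0000 MHz
d = 28573.5 km
FSPL = 32.44 + 20*log10(8960.0000) + 20*log10(28573.5)
FSPL = 32.44 + 79.0462 + 89.1193
FSPL = 200.6054 dB

200.6054 dB


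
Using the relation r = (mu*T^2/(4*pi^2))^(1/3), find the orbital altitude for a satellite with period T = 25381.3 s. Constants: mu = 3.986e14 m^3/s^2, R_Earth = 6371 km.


T = 25381.3 s
r = (mu*T^2/(4*pi^2))^(1/3) = (3.986e14 * 25381.3^2 / (4*pi^2))^(1/3)
r = 1.8666738e+07 m = 18666.7378 km
alt = r - R_E = 18666.7378 - 6371 = 12295.7378 km

12295.7378 km


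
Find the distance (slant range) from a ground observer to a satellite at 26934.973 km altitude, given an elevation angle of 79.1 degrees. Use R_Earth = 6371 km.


h = 26934.973 km, el = 79.1 deg
d = -R_E*sin(el) + sqrt((R_E*sin(el))^2 + 2*R_E*h + h^2)
d = -6371.0000*sin(1.3806) + sqrt((6371.0000*0.9819587)^2 + 2*6371.0000*26934.973 + 26934.973^2)
d = 27028.1185 km

27028.1185 km


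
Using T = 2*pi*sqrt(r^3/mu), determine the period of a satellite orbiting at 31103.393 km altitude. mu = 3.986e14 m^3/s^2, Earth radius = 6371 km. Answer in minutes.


r = 37474.3930 km = 3.7474393e+07 m
T = 2*pi*sqrt(r^3/mu) = 2*pi*sqrt(5.2626419e+22 / 3.986e14)
T = 72195.9992 s = 1203.2667 min

1203.2667 minutes


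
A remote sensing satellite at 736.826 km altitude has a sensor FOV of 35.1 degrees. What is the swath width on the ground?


FOV = 35.1 deg = 0.6126106 rad
swath = 2 * alt * tan(FOV/2) = 2 * 736.826 * tan(0.3063053)
swath = 2 * 736.826 * 0.3162585
swath = 466.0549 km

466.0549 km


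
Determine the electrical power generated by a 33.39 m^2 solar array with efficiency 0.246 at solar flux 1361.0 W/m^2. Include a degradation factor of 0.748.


P = area * eta * S * degradation
P = 33.39 * 0.246 * 1361.0 * 0.748
P = 8362.0209 W

8362.0209 W


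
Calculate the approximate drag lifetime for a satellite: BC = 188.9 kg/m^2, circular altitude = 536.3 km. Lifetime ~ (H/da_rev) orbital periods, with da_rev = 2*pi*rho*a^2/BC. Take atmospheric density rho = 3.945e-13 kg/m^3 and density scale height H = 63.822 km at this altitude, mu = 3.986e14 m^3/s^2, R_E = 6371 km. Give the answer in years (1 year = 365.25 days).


a = R_E + alt = 6907.3000 km = 6.9073e+06 m
da_rev = 2*pi*rho*a^2/BC = 2*pi*3.945e-13*(6.9073e+06)^2/188.9 = 0.626053655 m per revolution
N = H/da_rev = 63822.0000 m / 0.626053655 m = 101943.3390 revolutions
P = 2*pi*sqrt(a^3/mu) = 5713.1246 s
lifetime = N*P = 101943.3390 * 5713.1246 = 5.82415e+08 s = 6740.9144 days
years = 6740.9144 / 365.25 = 18.4556 years

18.4556 years


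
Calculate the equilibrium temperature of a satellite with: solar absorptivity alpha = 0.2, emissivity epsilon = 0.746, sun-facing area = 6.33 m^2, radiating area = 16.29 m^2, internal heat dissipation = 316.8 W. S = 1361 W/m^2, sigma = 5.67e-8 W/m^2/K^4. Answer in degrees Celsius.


Numerator = alpha*S*A_sun + Q_int = 0.2*1361*6.33 + 316.8 = 2039.8260 W
Denominator = eps*sigma*A_rad = 0.746*5.67e-8*16.29 = 6.8903768e-07 W/K^4
T^4 = 2.9603983e+09 K^4
T = 233.2585 K = -39.8915 C

-39.8915 degrees Celsius


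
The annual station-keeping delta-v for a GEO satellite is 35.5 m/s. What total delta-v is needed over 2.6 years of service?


dV = rate * years = 35.5 * 2.6
dV = 92.3000 m/s

92.3000 m/s


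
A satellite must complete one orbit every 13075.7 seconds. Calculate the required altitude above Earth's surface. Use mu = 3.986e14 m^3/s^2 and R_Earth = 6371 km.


T = 13075.7 s
r = (mu*T^2/(4*pi^2))^(1/3) = (3.986e14 * 13075.7^2 / (4*pi^2))^(1/3)
r = 1.1995982e+07 m = 11995.9823 km
alt = r - R_E = 11995.9823 - 6371 = 5624.9823 km

5624.9823 km


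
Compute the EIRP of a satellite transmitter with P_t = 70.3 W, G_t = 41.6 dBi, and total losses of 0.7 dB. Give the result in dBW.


Pt = 70.3 W = 18.4696 dBW
EIRP = Pt_dBW + Gt - losses = 18.4696 + 41.6 - 0.7 = 59.3696 dBW

59.3696 dBW


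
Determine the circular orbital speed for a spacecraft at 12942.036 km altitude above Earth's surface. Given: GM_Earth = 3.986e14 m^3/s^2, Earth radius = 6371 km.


r = R_E + alt = 6371.0 + 12942.036 = 19313.0360 km = 1.9313036e+07 m
v = sqrt(mu/r) = sqrt(3.986e14 / 1.9313036e+07) = 4543.0066 m/s = 4.5430 km/s

4.5430 km/s


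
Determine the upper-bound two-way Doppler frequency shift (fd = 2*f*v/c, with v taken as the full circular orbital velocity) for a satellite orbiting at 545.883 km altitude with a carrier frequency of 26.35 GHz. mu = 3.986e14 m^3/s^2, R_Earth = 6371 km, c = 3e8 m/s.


r = 6.916883e+06 m
v = sqrt(mu/r) = 7591.2524 m/s (worst-case radial velocity)
f = 26.35 GHz = 2.635e+10 Hz
fd = 2*f*v/c = 2*2.635e+10*7591.2524/3.0e+08
fd = 1.33353e+06 Hz

1.3335e+06 Hz


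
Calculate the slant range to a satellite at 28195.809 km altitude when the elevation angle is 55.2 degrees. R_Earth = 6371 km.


h = 28195.809 km, el = 55.2 deg
d = -R_E*sin(el) + sqrt((R_E*sin(el))^2 + 2*R_E*h + h^2)
d = -6371.0000*sin(0.9634217) + sqrt((6371.0000*0.8211492)^2 + 2*6371.0000*28195.809 + 28195.809^2)
d = 29143.5027 km

29143.5027 km


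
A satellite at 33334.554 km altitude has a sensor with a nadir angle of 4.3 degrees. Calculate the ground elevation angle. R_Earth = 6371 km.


r = R_E + alt = 39705.5540 km
Law of sines in the satellite / Earth-center / ground-point triangle:
  sin(nadir)/R_E = sin(90 + el)/r  =>  cos(el) = (r/R_E)*sin(nadir)
cos(el) = (39705.5540 / 6371.0000) * sin(4.3 deg) = 0.4672849
el = arccos(0.4672849) = 62.1418 deg
(Earth-central angle = 90 - nadir - el = 23.5582 deg)

62.1418 degrees


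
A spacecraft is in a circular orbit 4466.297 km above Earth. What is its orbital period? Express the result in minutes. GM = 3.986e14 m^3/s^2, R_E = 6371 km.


r = 10837.2970 km = 1.0837297e+07 m
T = 2*pi*sqrt(r^3/mu) = 2*pi*sqrt(1.2728081e+21 / 3.986e14)
T = 11227.7487 s = 187.1291 min

187.1291 minutes


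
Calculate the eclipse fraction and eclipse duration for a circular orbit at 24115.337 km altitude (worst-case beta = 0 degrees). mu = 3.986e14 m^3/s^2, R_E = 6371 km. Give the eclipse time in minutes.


r = 30486.3370 km
T = 882.9129 min
Eclipse fraction = arcsin(R_E/r)/pi = arcsin(6371.0000/30486.3370)/pi
= arcsin(0.2089789)/pi = 0.06701399
Eclipse duration = 0.06701399 * 882.9129 = 59.1675 min

59.1675 minutes


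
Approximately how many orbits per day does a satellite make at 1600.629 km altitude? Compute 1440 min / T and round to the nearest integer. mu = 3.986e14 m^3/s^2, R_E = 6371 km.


r = 7.971629e+06 m
T = 2*pi*sqrt(r^3/mu) = 7083.2381 s = 118.0540 min
revs/day = 1440 / 118.0540 = 12.1978
Rounded: 12 revolutions per day

12 revolutions per day


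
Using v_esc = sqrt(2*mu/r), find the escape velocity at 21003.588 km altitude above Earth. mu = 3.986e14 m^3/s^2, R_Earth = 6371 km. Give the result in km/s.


r = 6371.0 + 21003.588 = 27374.5880 km = 2.7374588e+07 m
v_esc = sqrt(2*mu/r) = sqrt(2*3.986e14 / 2.7374588e+07)
v_esc = 5396.4710 m/s = 5.3965 km/s

5.3965 km/s


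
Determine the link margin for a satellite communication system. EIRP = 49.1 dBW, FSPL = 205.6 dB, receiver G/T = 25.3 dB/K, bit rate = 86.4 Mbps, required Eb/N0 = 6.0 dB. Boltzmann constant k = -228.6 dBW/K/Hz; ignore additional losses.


C/N0 = EIRP - FSPL + G/T - k = 49.1 - 205.6 + 25.3 - (-228.6)
C/N0 = 97.4000 dB-Hz
R_b = 86.4 Mbps = 8.64e+07 bps -> 10*log10(R_b) = 79.3651 dB-Hz
Eb/N0 = C/N0 - 10*log10(R_b) = 97.4000 - 79.3651 = 18.0349 dB
Margin = Eb/N0 - Eb/N0_req = 18.0349 - 6.0 = 12.0349 dB (link closes)

12.0349 dB


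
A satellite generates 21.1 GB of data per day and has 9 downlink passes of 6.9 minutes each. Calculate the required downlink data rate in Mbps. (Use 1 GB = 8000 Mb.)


total contact time = 9 * 6.9 * 60 = 3726.0000 s
data = 21.1 GB = 168800.0000 Mb
rate = 168800.0000 / 3726.0000 = 45.3033 Mbps

45.3033 Mbps


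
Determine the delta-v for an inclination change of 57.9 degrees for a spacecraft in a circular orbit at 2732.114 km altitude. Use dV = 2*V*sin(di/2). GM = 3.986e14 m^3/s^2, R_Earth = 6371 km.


r = 9103.1140 km = 9.103114e+06 m
V = sqrt(mu/r) = 6617.1908 m/s
di = 57.9 deg = 1.0105 rad
dV = 2*V*sin(di/2) = 2*6617.1908*sin(0.5052728)
dV = 6406.0519 m/s = 6.4061 km/s

6.4061 km/s


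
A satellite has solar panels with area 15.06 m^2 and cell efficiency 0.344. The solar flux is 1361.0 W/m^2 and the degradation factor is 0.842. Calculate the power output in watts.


P = area * eta * S * degradation
P = 15.06 * 0.344 * 1361.0 * 0.842
P = 5936.8166 W

5936.8166 W


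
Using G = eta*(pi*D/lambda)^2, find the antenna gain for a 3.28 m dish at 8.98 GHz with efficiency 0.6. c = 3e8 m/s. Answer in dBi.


lambda = c/f = 3e8 / 8.98e+09 = 0.03340757 m
G = eta*(pi*D/lambda)^2 = 0.6*(pi*3.28/0.03340757)^2
G = 57083.2705 (linear)
G = 10*log10(57083.2705) = 47.5651 dBi

47.5651 dBi


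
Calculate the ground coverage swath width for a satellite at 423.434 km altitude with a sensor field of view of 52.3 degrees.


FOV = 52.3 deg = 0.9128072 rad
swath = 2 * alt * tan(FOV/2) = 2 * 423.434 * tan(0.4564036)
swath = 2 * 423.434 * 0.4909775
swath = 415.7931 km

415.7931 km


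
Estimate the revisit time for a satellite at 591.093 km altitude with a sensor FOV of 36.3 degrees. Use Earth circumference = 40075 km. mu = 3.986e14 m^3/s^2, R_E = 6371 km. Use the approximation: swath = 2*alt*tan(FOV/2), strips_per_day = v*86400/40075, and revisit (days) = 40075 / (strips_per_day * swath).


swath = 2*591.093*tan(0.3167773) = 387.5401 km
v = sqrt(mu/r) = 7566.5645 m/s = 7.5666 km/s
strips/day = v*86400/40075 = 7.5666*86400/40075 = 16.3132
coverage/day = strips * swath = 16.3132 * 387.5401 = 6322.0167 km
revisit = 40075 / 6322.0167 = 6.3390 days

6.3390 days


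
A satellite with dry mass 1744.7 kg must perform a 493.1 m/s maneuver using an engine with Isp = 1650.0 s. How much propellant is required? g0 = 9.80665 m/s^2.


ve = Isp * g0 = 1650.0 * 9.80665 = 16180.972500 m/s
mass ratio = exp(dv/ve) = exp(493.1/16180.972500) = 1.03094315
m_prop = m_dry * (mr - 1) = 1744.7 * (1.03094315 - 1)
m_prop = 53.9865 kg

53.9865 kg


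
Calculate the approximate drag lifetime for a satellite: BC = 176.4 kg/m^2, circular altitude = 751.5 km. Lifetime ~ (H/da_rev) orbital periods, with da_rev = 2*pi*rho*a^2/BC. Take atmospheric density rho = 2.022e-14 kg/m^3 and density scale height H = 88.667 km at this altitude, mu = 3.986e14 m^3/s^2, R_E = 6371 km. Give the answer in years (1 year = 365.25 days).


a = R_E + alt = 7122.5000 km = 7.1225e+06 m
da_rev = 2*pi*rho*a^2/BC = 2*pi*2.022e-14*(7.1225e+06)^2/176.4 = 0.0365365347 m per revolution
N = H/da_rev = 88667.0000 m / 0.0365365347 m = 2.4268038e+06 revolutions
P = 2*pi*sqrt(a^3/mu) = 5982.1859 s
lifetime = N*P = 2.4268038e+06 * 5982.1859 = 1.4517591e+10 s = 168027.6779 days
years = 168027.6779 / 365.25 = 460.0347 years

460.0347 years


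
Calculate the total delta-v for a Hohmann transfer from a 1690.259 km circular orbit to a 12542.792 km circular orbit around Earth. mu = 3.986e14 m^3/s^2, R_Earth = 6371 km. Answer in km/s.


r1 = 8061.2590 km = 8.061259e+06 m
r2 = 18913.7920 km = 1.8913792e+07 m
dv1 = sqrt(mu/r1)*(sqrt(2*r2/(r1+r2)) - 1) = 1295.2234 m/s
dv2 = sqrt(mu/r2)*(1 - sqrt(2*r1/(r1+r2))) = 1041.6339 m/s
total dv = |dv1| + |dv2| = 1295.2234 + 1041.6339 = 2336.8573 m/s = 2.3369 km/s

2.3369 km/s


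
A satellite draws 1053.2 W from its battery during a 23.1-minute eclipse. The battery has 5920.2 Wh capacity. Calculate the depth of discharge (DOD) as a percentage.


E_used = P * t / 60 = 1053.2 * 23.1 / 60 = 405.4820 Wh
DOD = E_used / E_total * 100 = 405.4820 / 5920.2 * 100
DOD = 6.8491 %

6.8491 %


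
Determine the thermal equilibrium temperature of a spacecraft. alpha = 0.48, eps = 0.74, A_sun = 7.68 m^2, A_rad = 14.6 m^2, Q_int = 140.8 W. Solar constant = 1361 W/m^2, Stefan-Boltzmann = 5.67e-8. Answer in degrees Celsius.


Numerator = alpha*S*A_sun + Q_int = 0.48*1361*7.68 + 140.8 = 5157.9904 W
Denominator = eps*sigma*A_rad = 0.74*5.67e-8*14.6 = 6.125868e-07 W/K^4
T^4 = 8.4200156e+09 K^4
T = 302.9202 K = 29.7702 C

29.7702 degrees Celsius


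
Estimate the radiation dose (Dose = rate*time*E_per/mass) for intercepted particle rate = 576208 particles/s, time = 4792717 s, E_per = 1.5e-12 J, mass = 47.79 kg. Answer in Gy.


Total energy deposited = rate * time * E_per
  = 576208 * 4792717 * 1.5e-12 = 4.1424 J
Dose = E_total / mass = 4.1424 / 47.79
Dose = 0.08667928 Gy

0.0867 Gy


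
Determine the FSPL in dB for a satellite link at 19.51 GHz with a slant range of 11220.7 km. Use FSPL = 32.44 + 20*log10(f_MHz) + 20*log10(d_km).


f = 19.51 GHz = 19510.0000 MHz
d = 11220.7 km
FSPL = 32.44 + 20*log10(19510.0000) + 20*log10(11220.7)
FSPL = 32.44 + 85.8051 + 81.0004
FSPL = 199.2455 dB

199.2455 dB


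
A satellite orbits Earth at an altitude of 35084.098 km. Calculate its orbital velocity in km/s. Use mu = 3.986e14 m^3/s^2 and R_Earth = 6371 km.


r = R_E + alt = 6371.0 + 35084.098 = 41455.0980 km = 4.1455098e+07 m
v = sqrt(mu/r) = sqrt(3.986e14 / 4.1455098e+07) = 3100.8423 m/s = 3.1008 km/s

3.1008 km/s
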